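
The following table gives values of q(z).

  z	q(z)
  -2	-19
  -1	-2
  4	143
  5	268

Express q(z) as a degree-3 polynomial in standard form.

q(z) = 2z^3 + 3z + 3

Newton's divided differences:
q[-2,-1] = (-2 - (-19)) / (-1 - (-2)) = 17
q[-1,4] = (143 - (-2)) / (4 - (-1)) = 29
q[4,5] = (268 - 143) / (5 - 4) = 125
q[-2,-1,4] = (29 - 17) / (4 - (-2)) = 2
q[-1,4,5] = (125 - 29) / (5 - (-1)) = 16
q[-2,-1,4,5] = (16 - 2) / (5 - (-2)) = 2
q(z) = -19 + 17·(z + 2) + 2·(z + 2)(z + 1) + 2·(z + 2)(z + 1)(z - 4)
Expanding: q(z) = 2z^3 + 3z + 3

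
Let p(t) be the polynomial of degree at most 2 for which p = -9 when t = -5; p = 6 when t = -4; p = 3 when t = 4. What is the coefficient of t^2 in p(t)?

The leading coefficient equals the top divided difference p[-5,-4,4].
p[-5,-4] = (6 - (-9)) / (-4 - (-5)) = 15
p[-4,4] = (3 - 6) / (4 - (-4)) = -3/8
p[-5,-4,4] = (-3/8 - 15) / (4 - (-5)) = -41/24

-41/24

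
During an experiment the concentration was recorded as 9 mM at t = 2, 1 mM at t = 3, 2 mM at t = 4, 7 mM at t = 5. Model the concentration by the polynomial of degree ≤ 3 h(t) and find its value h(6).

11

L_0(6) = (3)·(2)·(1)/[(-1)·(-2)·(-3)] = -1
L_1(6) = (4)·(2)·(1)/[(1)·(-1)·(-2)] = 4
L_2(6) = (4)·(3)·(1)/[(2)·(1)·(-1)] = -6
L_3(6) = (4)·(3)·(2)/[(3)·(2)·(1)] = 4
Sum: 9·(-1) + 1·(4) + 2·(-6) + 7·(4) = 11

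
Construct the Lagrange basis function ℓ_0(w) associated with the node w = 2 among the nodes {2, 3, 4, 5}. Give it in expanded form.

ℓ_0(w) = (w - 3)(w - 4)(w - 5) / [(-1)·(-2)·(-3)]
       = (w^3 - 12w^2 + 47w - 60) / (-6)

ℓ_0(w) = -(1/6)w^3 + 2w^2 - (47/6)w + 10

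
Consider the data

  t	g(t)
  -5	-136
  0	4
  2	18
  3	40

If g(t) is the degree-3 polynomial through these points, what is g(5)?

Evaluate each Lagrange basis at t = 5:
L_0(5) = (5)·(3)·(2)/[(-5)·(-7)·(-8)] = -3/28
L_1(5) = (10)·(3)·(2)/[(5)·(-2)·(-3)] = 2
L_2(5) = (10)·(5)·(2)/[(7)·(2)·(-1)] = -50/7
L_3(5) = (10)·(5)·(3)/[(8)·(3)·(1)] = 25/4
Sum: (-136)·(-3/28) + 4·(2) + 18·(-50/7) + 40·(25/4) = 144

144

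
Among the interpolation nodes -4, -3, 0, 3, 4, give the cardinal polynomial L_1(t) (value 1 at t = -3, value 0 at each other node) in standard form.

L_1(t) = (t + 4)t(t - 3)(t - 4) / [(1)·(-3)·(-6)·(-7)]
       = (t^4 - 3t^3 - 16t^2 + 48t) / (-126)

L_1(t) = -(1/126)t^4 + (1/42)t^3 + (8/63)t^2 - (8/21)t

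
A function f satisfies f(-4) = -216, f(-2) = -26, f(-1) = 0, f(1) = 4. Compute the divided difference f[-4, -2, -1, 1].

f[-4,-2] = (-26 - (-216)) / (-2 - (-4)) = 95
f[-2,-1] = (0 - (-26)) / (-1 - (-2)) = 26
f[-1,1] = (4 - 0) / (1 - (-1)) = 2
f[-4,-2,-1] = (26 - 95) / (-1 - (-4)) = -23
f[-2,-1,1] = (2 - 26) / (1 - (-2)) = -8
f[-4,-2,-1,1] = (-8 - (-23)) / (1 - (-4)) = 3

3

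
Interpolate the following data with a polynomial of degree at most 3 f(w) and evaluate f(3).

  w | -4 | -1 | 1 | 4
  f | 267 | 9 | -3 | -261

Evaluate each Lagrange basis at w = 3:
L_0(3) = (4)·(2)·(-1)/[(-3)·(-5)·(-8)] = 1/15
L_1(3) = (7)·(2)·(-1)/[(3)·(-2)·(-5)] = -7/15
L_2(3) = (7)·(4)·(-1)/[(5)·(2)·(-3)] = 14/15
L_3(3) = (7)·(4)·(2)/[(8)·(5)·(3)] = 7/15
Sum: 267·(1/15) + 9·(-7/15) + (-3)·(14/15) + (-261)·(7/15) = -111

-111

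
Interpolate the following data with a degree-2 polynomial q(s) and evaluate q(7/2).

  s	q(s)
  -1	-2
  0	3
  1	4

-11

Evaluate each Lagrange basis at s = 7/2:
L_0(7/2) = (7/2)·(5/2)/[(-1)·(-2)] = 35/8
L_1(7/2) = (9/2)·(5/2)/[(1)·(-1)] = -45/4
L_2(7/2) = (9/2)·(7/2)/[(2)·(1)] = 63/8
Sum: (-2)·(35/8) + 3·(-45/4) + 4·(63/8) = -11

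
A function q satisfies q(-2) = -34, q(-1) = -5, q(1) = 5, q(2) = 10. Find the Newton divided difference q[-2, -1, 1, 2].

q[-2,-1] = (-5 - (-34)) / (-1 - (-2)) = 29
q[-1,1] = (5 - (-5)) / (1 - (-1)) = 5
q[1,2] = (10 - 5) / (2 - 1) = 5
q[-2,-1,1] = (5 - 29) / (1 - (-2)) = -8
q[-1,1,2] = (5 - 5) / (2 - (-1)) = 0
q[-2,-1,1,2] = (0 - (-8)) / (2 - (-2)) = 2

2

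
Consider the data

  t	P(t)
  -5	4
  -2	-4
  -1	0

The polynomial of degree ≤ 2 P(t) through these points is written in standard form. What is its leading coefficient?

5/3

The leading coefficient equals the top divided difference P[-5,-2,-1].
P[-5,-2] = (-4 - 4) / (-2 - (-5)) = -8/3
P[-2,-1] = (0 - (-4)) / (-1 - (-2)) = 4
P[-5,-2,-1] = (4 - (-8/3)) / (-1 - (-5)) = 5/3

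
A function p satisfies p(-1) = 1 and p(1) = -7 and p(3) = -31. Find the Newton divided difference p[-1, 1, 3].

p[-1,1] = (-7 - 1) / (1 - (-1)) = -4
p[1,3] = (-31 - (-7)) / (3 - 1) = -12
p[-1,1,3] = (-12 - (-4)) / (3 - (-1)) = -2

-2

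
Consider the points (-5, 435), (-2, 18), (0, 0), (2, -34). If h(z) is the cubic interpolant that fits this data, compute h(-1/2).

Evaluate each Lagrange basis at z = -1/2:
L_0(-1/2) = (3/2)·(-1/2)·(-5/2)/[(-3)·(-5)·(-7)] = -1/56
L_1(-1/2) = (9/2)·(-1/2)·(-5/2)/[(3)·(-2)·(-4)] = 15/64
L_2(-1/2) = (9/2)·(3/2)·(-5/2)/[(5)·(2)·(-2)] = 27/32
L_3(-1/2) = (9/2)·(3/2)·(-1/2)/[(7)·(4)·(2)] = -27/448
Sum: 435·(-1/56) + 18·(15/64) + 0 + (-34)·(-27/448) = -3/2

-3/2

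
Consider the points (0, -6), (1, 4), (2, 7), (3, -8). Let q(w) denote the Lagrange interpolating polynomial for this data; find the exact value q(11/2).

-3143/16

L_0(11/2) = (9/2)·(7/2)·(5/2)/[(-1)·(-2)·(-3)] = -105/16
L_1(11/2) = (11/2)·(7/2)·(5/2)/[(1)·(-1)·(-2)] = 385/16
L_2(11/2) = (11/2)·(9/2)·(5/2)/[(2)·(1)·(-1)] = -495/16
L_3(11/2) = (11/2)·(9/2)·(7/2)/[(3)·(2)·(1)] = 231/16
Sum: (-6)·(-105/16) + 4·(385/16) + 7·(-495/16) + (-8)·(231/16) = -3143/16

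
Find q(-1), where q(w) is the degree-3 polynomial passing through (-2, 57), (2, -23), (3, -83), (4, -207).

Evaluate each Lagrange basis at w = -1:
L_0(-1) = (-3)·(-4)·(-5)/[(-4)·(-5)·(-6)] = 1/2
L_1(-1) = (1)·(-4)·(-5)/[(4)·(-1)·(-2)] = 5/2
L_2(-1) = (1)·(-3)·(-5)/[(5)·(1)·(-1)] = -3
L_3(-1) = (1)·(-3)·(-4)/[(6)·(2)·(1)] = 1
Sum: 57·(1/2) + (-23)·(5/2) + (-83)·(-3) + (-207)·(1) = 13

13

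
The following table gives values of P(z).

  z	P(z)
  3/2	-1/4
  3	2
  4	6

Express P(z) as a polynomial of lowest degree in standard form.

L_0(z) = (z - 3)(z - 4) / [15/4] = (4/15)z^2 - (28/15)z + 16/5
L_1(z) = (z - 3/2)(z - 4) / [-3/2] = -(2/3)z^2 + (11/3)z - 4
L_2(z) = (z - 3/2)(z - 3) / [5/2] = (2/5)z^2 - (9/5)z + 9/5
P(z) = (-1/4)·L_0 + 2·L_1 + 6·L_2
  (-1/4)·L_0(z) = -(1/15)z^2 + (7/15)z - 4/5
  2·L_1(z) = -(4/3)z^2 + (22/3)z - 8
  6·L_2(z) = (12/5)z^2 - (54/5)z + 54/5
Adding term by term: z^2 - 3z + 2

P(z) = z^2 - 3z + 2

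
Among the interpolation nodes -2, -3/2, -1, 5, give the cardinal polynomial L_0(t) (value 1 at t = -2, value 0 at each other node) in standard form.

L_0(t) = -(2/7)t^3 + (5/7)t^2 + (22/7)t + 15/7

L_0(t) = (t + 3/2)(t + 1)(t - 5) / [(-1/2)·(-1)·(-7)]
       = (t^3 - (5/2)t^2 - 11t - 15/2) / (-7/2)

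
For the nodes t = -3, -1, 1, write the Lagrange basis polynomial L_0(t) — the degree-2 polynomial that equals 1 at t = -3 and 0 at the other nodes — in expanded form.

L_0(t) = (1/8)t^2 - 1/8

L_0(t) = (t + 1)(t - 1) / [(-2)·(-4)]
       = (t^2 - 1) / (8)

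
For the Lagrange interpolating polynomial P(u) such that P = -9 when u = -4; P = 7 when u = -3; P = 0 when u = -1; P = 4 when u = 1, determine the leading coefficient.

63/40

The leading coefficient equals the top divided difference P[-4,-3,-1,1].
P[-4,-3] = (7 - (-9)) / (-3 - (-4)) = 16
P[-3,-1] = (0 - 7) / (-1 - (-3)) = -7/2
P[-1,1] = (4 - 0) / (1 - (-1)) = 2
P[-4,-3,-1] = (-7/2 - 16) / (-1 - (-4)) = -13/2
P[-3,-1,1] = (2 - (-7/2)) / (1 - (-3)) = 11/8
P[-4,-3,-1,1] = (11/8 - (-13/2)) / (1 - (-4)) = 63/40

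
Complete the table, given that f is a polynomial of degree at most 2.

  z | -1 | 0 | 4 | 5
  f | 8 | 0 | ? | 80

48

The 3 known values determine f uniquely (degree ≤ 2).
Evaluate each Lagrange basis at z = 4:
L_0(4) = (4)·(-1)/[(-1)·(-6)] = -2/3
L_1(4) = (5)·(-1)/[(1)·(-5)] = 1
L_2(4) = (5)·(4)/[(6)·(5)] = 2/3
Sum: 8·(-2/3) + 0 + 80·(2/3) = 48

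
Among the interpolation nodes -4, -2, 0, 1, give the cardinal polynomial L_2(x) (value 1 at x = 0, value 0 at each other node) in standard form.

L_2(x) = -(1/8)x^3 - (5/8)x^2 - (1/4)x + 1

L_2(x) = (x + 4)(x + 2)(x - 1) / [(4)·(2)·(-1)]
       = (x^3 + 5x^2 + 2x - 8) / (-8)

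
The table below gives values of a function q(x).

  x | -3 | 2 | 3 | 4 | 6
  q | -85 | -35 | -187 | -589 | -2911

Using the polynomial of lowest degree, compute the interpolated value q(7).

Evaluate each Lagrange basis at x = 7:
L_0(7) = (5)·(4)·(3)·(1)/[(-5)·(-6)·(-7)·(-9)] = 2/63
L_1(7) = (10)·(4)·(3)·(1)/[(5)·(-1)·(-2)·(-4)] = -3
L_2(7) = (10)·(5)·(3)·(1)/[(6)·(1)·(-1)·(-3)] = 25/3
L_3(7) = (10)·(5)·(4)·(1)/[(7)·(2)·(1)·(-2)] = -50/7
L_4(7) = (10)·(5)·(4)·(3)/[(9)·(4)·(3)·(2)] = 25/9
Sum: (-85)·(2/63) + (-35)·(-3) + (-187)·(25/3) + (-589)·(-50/7) + (-2911)·(25/9) = -5335

-5335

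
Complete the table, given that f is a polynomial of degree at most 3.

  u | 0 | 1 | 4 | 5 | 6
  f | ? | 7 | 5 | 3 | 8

The 4 known values determine f uniquely (degree ≤ 3).
Evaluate each Lagrange basis at u = 0:
L_0(0) = (-4)·(-5)·(-6)/[(-3)·(-4)·(-5)] = 2
L_1(0) = (-1)·(-5)·(-6)/[(3)·(-1)·(-2)] = -5
L_2(0) = (-1)·(-4)·(-6)/[(4)·(1)·(-1)] = 6
L_3(0) = (-1)·(-4)·(-5)/[(5)·(2)·(1)] = -2
Sum: 7·(2) + 5·(-5) + 3·(6) + 8·(-2) = -9

-9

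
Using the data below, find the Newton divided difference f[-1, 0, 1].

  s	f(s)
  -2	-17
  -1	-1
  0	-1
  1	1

1

f[-1,0] = (-1 - (-1)) / (0 - (-1)) = 0
f[0,1] = (1 - (-1)) / (1 - 0) = 2
f[-1,0,1] = (2 - 0) / (1 - (-1)) = 1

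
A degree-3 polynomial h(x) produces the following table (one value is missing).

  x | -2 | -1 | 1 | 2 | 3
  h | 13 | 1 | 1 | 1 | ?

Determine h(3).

The 4 known values determine h uniquely (degree ≤ 3).
Evaluate each Lagrange basis at x = 3:
L_0(3) = (4)·(2)·(1)/[(-1)·(-3)·(-4)] = -2/3
L_1(3) = (5)·(2)·(1)/[(1)·(-2)·(-3)] = 5/3
L_2(3) = (5)·(4)·(1)/[(3)·(2)·(-1)] = -10/3
L_3(3) = (5)·(4)·(2)/[(4)·(3)·(1)] = 10/3
Sum: 13·(-2/3) + 1·(5/3) + 1·(-10/3) + 1·(10/3) = -7

-7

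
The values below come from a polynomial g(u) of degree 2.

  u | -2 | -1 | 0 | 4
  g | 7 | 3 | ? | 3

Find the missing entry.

The 3 known values determine g uniquely (degree ≤ 2).
Evaluate each Lagrange basis at u = 0:
L_0(0) = (1)·(-4)/[(-1)·(-6)] = -2/3
L_1(0) = (2)·(-4)/[(1)·(-5)] = 8/5
L_2(0) = (2)·(1)/[(6)·(5)] = 1/15
Sum: 7·(-2/3) + 3·(8/5) + 3·(1/15) = 1/3

1/3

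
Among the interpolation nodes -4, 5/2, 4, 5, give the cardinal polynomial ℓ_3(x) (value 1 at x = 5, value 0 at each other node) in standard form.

ℓ_3(x) = (2/45)x^3 - (1/9)x^2 - (32/45)x + 16/9

ℓ_3(x) = (x + 4)(x - 5/2)(x - 4) / [(9)·(5/2)·(1)]
       = (x^3 - (5/2)x^2 - 16x + 40) / (45/2)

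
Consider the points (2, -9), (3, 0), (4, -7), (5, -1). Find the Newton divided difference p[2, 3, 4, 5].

29/6

p[2,3] = (0 - (-9)) / (3 - 2) = 9
p[3,4] = (-7 - 0) / (4 - 3) = -7
p[4,5] = (-1 - (-7)) / (5 - 4) = 6
p[2,3,4] = (-7 - 9) / (4 - 2) = -8
p[3,4,5] = (6 - (-7)) / (5 - 3) = 13/2
p[2,3,4,5] = (13/2 - (-8)) / (5 - 2) = 29/6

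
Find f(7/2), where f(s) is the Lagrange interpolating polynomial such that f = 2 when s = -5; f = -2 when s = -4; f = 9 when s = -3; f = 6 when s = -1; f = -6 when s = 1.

85257/256

Evaluate each Lagrange basis at s = 7/2:
L_0(7/2) = (15/2)·(13/2)·(9/2)·(5/2)/[(-1)·(-2)·(-4)·(-6)] = 2925/256
L_1(7/2) = (17/2)·(13/2)·(9/2)·(5/2)/[(1)·(-1)·(-3)·(-5)] = -663/16
L_2(7/2) = (17/2)·(15/2)·(9/2)·(5/2)/[(2)·(1)·(-2)·(-4)] = 11475/256
L_3(7/2) = (17/2)·(15/2)·(13/2)·(5/2)/[(4)·(3)·(2)·(-2)] = -5525/256
L_4(7/2) = (17/2)·(15/2)·(13/2)·(9/2)/[(6)·(5)·(4)·(2)] = 1989/256
Sum: 2·(2925/256) + (-2)·(-663/16) + 9·(11475/256) + 6·(-5525/256) + (-6)·(1989/256) = 85257/256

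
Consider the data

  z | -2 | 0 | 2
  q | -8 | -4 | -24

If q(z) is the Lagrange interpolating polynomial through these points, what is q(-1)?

-3

Evaluate each Lagrange basis at z = -1:
L_0(-1) = (-1)·(-3)/[(-2)·(-4)] = 3/8
L_1(-1) = (1)·(-3)/[(2)·(-2)] = 3/4
L_2(-1) = (1)·(-1)/[(4)·(2)] = -1/8
Sum: (-8)·(3/8) + (-4)·(3/4) + (-24)·(-1/8) = -3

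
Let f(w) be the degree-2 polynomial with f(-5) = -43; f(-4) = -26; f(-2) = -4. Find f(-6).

Evaluate each Lagrange basis at w = -6:
L_0(-6) = (-2)·(-4)/[(-1)·(-3)] = 8/3
L_1(-6) = (-1)·(-4)/[(1)·(-2)] = -2
L_2(-6) = (-1)·(-2)/[(3)·(2)] = 1/3
Sum: (-43)·(8/3) + (-26)·(-2) + (-4)·(1/3) = -64

-64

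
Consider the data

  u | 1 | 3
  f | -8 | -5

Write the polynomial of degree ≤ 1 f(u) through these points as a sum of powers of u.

f(u) = (3/2)u - 19/2

L_0(u) = (u - 3) / [-2] = -(1/2)u + 3/2
L_1(u) = (u - 1) / [2] = (1/2)u - 1/2
f(u) = (-8)·L_0 + (-5)·L_1
  (-8)·L_0(u) = 4u - 12
  (-5)·L_1(u) = -(5/2)u + 5/2
Adding term by term: (3/2)u - 19/2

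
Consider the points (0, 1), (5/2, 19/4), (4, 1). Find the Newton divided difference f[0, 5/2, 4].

-1

f[0,5/2] = (19/4 - 1) / (5/2 - 0) = 3/2
f[5/2,4] = (1 - 19/4) / (4 - 5/2) = -5/2
f[0,5/2,4] = (-5/2 - 3/2) / (4 - 0) = -1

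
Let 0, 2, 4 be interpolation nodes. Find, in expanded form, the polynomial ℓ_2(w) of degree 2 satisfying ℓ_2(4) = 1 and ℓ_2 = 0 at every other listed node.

ℓ_2(w) = (1/8)w^2 - (1/4)w

ℓ_2(w) = w(w - 2) / [(4)·(2)]
       = (w^2 - 2w) / (8)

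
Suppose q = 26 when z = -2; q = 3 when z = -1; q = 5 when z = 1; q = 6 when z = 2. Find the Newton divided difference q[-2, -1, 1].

8

q[-2,-1] = (3 - 26) / (-1 - (-2)) = -23
q[-1,1] = (5 - 3) / (1 - (-1)) = 1
q[-2,-1,1] = (1 - (-23)) / (1 - (-2)) = 8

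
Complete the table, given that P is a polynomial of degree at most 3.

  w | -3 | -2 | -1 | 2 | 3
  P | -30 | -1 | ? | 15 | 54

6

The 4 known values determine P uniquely (degree ≤ 3).
L_0(-1) = (1)·(-3)·(-4)/[(-1)·(-5)·(-6)] = -2/5
L_1(-1) = (2)·(-3)·(-4)/[(1)·(-4)·(-5)] = 6/5
L_2(-1) = (2)·(1)·(-4)/[(5)·(4)·(-1)] = 2/5
L_3(-1) = (2)·(1)·(-3)/[(6)·(5)·(1)] = -1/5
Sum: (-30)·(-2/5) + (-1)·(6/5) + 15·(2/5) + 54·(-1/5) = 6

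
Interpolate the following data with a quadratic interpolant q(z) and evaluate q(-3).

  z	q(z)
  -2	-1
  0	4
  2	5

-5

Using Newton's divided-difference form:
q[-2,0] = (4 - (-1)) / (0 - (-2)) = 5/2
q[0,2] = (5 - 4) / (2 - 0) = 1/2
q[-2,0,2] = (1/2 - 5/2) / (2 - (-2)) = -1/2
q(-3) = -1 + (5/2)·(-1) + (-1/2)·(-1)·(-3) = -5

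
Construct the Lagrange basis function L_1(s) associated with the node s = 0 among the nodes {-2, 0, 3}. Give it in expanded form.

L_1(s) = -(1/6)s^2 + (1/6)s + 1

L_1(s) = (s + 2)(s - 3) / [(2)·(-3)]
       = (s^2 - s - 6) / (-6)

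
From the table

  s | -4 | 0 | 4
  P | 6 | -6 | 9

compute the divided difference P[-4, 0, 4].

27/32

P[-4,0] = (-6 - 6) / (0 - (-4)) = -3
P[0,4] = (9 - (-6)) / (4 - 0) = 15/4
P[-4,0,4] = (15/4 - (-3)) / (4 - (-4)) = 27/32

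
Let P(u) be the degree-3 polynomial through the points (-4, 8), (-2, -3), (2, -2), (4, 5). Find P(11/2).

2827/256

Using Newton's divided-difference form:
P[-4,-2] = (-3 - 8) / (-2 - (-4)) = -11/2
P[-2,2] = (-2 - (-3)) / (2 - (-2)) = 1/4
P[2,4] = (5 - (-2)) / (4 - 2) = 7/2
P[-4,-2,2] = (1/4 - (-11/2)) / (2 - (-4)) = 23/24
P[-2,2,4] = (7/2 - 1/4) / (4 - (-2)) = 13/24
P[-4,-2,2,4] = (13/24 - 23/24) / (4 - (-4)) = -5/96
P(11/2) = 8 + (-11/2)·(19/2) + (23/24)·(19/2)·(15/2) + (-5/96)·(19/2)·(15/2)·(7/2) = 2827/256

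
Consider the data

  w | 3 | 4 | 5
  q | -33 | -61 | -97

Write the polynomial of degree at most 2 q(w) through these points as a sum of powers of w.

L_0(w) = (w - 4)(w - 5) / [2] = (1/2)w^2 - (9/2)w + 10
L_1(w) = (w - 3)(w - 5) / [-1] = -w^2 + 8w - 15
L_2(w) = (w - 3)(w - 4) / [2] = (1/2)w^2 - (7/2)w + 6
q(w) = (-33)·L_0 + (-61)·L_1 + (-97)·L_2
  (-33)·L_0(w) = -(33/2)w^2 + (297/2)w - 330
  (-61)·L_1(w) = 61w^2 - 488w + 915
  (-97)·L_2(w) = -(97/2)w^2 + (679/2)w - 582
Adding term by term: -4w^2 + 3

q(w) = -4w^2 + 3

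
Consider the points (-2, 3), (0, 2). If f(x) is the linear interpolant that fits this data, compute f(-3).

Evaluate each Lagrange basis at x = -3:
L_0(-3) = (-3)/[(-2)] = 3/2
L_1(-3) = (-1)/[(2)] = -1/2
Sum: 3·(3/2) + 2·(-1/2) = 7/2

7/2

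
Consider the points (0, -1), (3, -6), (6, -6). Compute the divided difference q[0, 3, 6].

5/18

q[0,3] = (-6 - (-1)) / (3 - 0) = -5/3
q[3,6] = (-6 - (-6)) / (6 - 3) = 0
q[0,3,6] = (0 - (-5/3)) / (6 - 0) = 5/18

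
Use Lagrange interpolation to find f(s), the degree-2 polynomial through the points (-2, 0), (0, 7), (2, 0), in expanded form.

Build the Lagrange basis polynomials:
L_0(s) = s(s - 2) / [8] = (1/8)s^2 - (1/4)s
L_1(s) = (s + 2)(s - 2) / [-4] = -(1/4)s^2 + 1
L_2(s) = (s + 2)s / [8] = (1/8)s^2 + (1/4)s
f(s) = 0·L_0 + 7·L_1 + 0·L_2
  0·L_0(s) = 0
  7·L_1(s) = -(7/4)s^2 + 7
  0·L_2(s) = 0
Adding term by term: -(7/4)s^2 + 7

f(s) = -(7/4)s^2 + 7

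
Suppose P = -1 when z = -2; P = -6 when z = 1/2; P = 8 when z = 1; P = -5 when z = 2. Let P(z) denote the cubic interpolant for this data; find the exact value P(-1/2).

-40

Evaluate each Lagrange basis at z = -1/2:
L_0(-1/2) = (-1)·(-3/2)·(-5/2)/[(-5/2)·(-3)·(-4)] = 1/8
L_1(-1/2) = (3/2)·(-3/2)·(-5/2)/[(5/2)·(-1/2)·(-3/2)] = 3
L_2(-1/2) = (3/2)·(-1)·(-5/2)/[(3)·(1/2)·(-1)] = -5/2
L_3(-1/2) = (3/2)·(-1)·(-3/2)/[(4)·(3/2)·(1)] = 3/8
Sum: (-1)·(1/8) + (-6)·(3) + 8·(-5/2) + (-5)·(3/8) = -40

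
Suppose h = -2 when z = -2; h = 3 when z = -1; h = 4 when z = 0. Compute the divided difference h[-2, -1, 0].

-2

h[-2,-1] = (3 - (-2)) / (-1 - (-2)) = 5
h[-1,0] = (4 - 3) / (0 - (-1)) = 1
h[-2,-1,0] = (1 - 5) / (0 - (-2)) = -2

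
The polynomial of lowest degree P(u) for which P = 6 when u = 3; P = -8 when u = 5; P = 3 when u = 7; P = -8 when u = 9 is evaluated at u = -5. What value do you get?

1252

L_0(-5) = (-10)·(-12)·(-14)/[(-2)·(-4)·(-6)] = 35
L_1(-5) = (-8)·(-12)·(-14)/[(2)·(-2)·(-4)] = -84
L_2(-5) = (-8)·(-10)·(-14)/[(4)·(2)·(-2)] = 70
L_3(-5) = (-8)·(-10)·(-12)/[(6)·(4)·(2)] = -20
Sum: 6·(35) + (-8)·(-84) + 3·(70) + (-8)·(-20) = 1252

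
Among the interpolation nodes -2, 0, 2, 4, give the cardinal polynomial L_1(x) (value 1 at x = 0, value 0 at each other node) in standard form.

L_1(x) = (1/16)x^3 - (1/4)x^2 - (1/4)x + 1

L_1(x) = (x + 2)(x - 2)(x - 4) / [(2)·(-2)·(-4)]
       = (x^3 - 4x^2 - 4x + 16) / (16)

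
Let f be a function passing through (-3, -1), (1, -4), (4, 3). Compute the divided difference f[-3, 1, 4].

37/84

f[-3,1] = (-4 - (-1)) / (1 - (-3)) = -3/4
f[1,4] = (3 - (-4)) / (4 - 1) = 7/3
f[-3,1,4] = (7/3 - (-3/4)) / (4 - (-3)) = 37/84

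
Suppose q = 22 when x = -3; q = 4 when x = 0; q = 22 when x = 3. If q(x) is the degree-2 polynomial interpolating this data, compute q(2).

L_0(2) = (2)·(-1)/[(-3)·(-6)] = -1/9
L_1(2) = (5)·(-1)/[(3)·(-3)] = 5/9
L_2(2) = (5)·(2)/[(6)·(3)] = 5/9
Sum: 22·(-1/9) + 4·(5/9) + 22·(5/9) = 12

12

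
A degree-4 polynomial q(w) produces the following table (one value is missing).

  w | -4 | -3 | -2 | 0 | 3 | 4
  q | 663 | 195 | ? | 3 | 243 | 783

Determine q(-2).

The 5 known values determine q uniquely (degree ≤ 4).
Evaluate each Lagrange basis at w = -2:
L_0(-2) = (1)·(-2)·(-5)·(-6)/[(-1)·(-4)·(-7)·(-8)] = -15/56
L_1(-2) = (2)·(-2)·(-5)·(-6)/[(1)·(-3)·(-6)·(-7)] = 20/21
L_2(-2) = (2)·(1)·(-5)·(-6)/[(4)·(3)·(-3)·(-4)] = 5/12
L_3(-2) = (2)·(1)·(-2)·(-6)/[(7)·(6)·(3)·(-1)] = -4/21
L_4(-2) = (2)·(1)·(-2)·(-5)/[(8)·(7)·(4)·(1)] = 5/56
Sum: 663·(-15/56) + 195·(20/21) + 3·(5/12) + 243·(-4/21) + 783·(5/56) = 33

33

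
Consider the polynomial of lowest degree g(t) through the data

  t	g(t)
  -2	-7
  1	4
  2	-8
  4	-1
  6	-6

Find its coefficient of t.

Build the Lagrange basis polynomials:
L_0(t) = (t - 1)(t - 2)(t - 4)(t - 6) / [576] = (1/576)t^4 - (13/576)t^3 + (7/72)t^2 - (23/144)t + 1/12
L_1(t) = (t + 2)(t - 2)(t - 4)(t - 6) / [-45] = -(1/45)t^4 + (2/9)t^3 - (4/9)t^2 - (8/9)t + 32/15
L_2(t) = (t + 2)(t - 1)(t - 4)(t - 6) / [32] = (1/32)t^4 - (9/32)t^3 + (3/8)t^2 + (11/8)t - 3/2
L_3(t) = (t + 2)(t - 1)(t - 2)(t - 6) / [-72] = -(1/72)t^4 + (7/72)t^3 - (1/36)t^2 - (7/18)t + 1/3
L_4(t) = (t + 2)(t - 1)(t - 2)(t - 4) / [320] = (1/320)t^4 - (1/64)t^3 + (1/16)t - 1/20
g(t) = (-7)·L_0 + 4·L_1 + (-8)·L_2 + (-1)·L_3 + (-6)·L_4
Only the coefficient of t is needed; take it from each L_i and combine:
(-7)·(-23/144) + 4·(-8/9) + (-8)·(11/8) + (-1)·(-7/18) + (-6)·(1/16) = -1933/144

-1933/144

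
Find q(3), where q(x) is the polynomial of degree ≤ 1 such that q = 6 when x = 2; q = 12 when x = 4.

Evaluate each Lagrange basis at x = 3:
L_0(3) = (-1)/[(-2)] = 1/2
L_1(3) = (1)/[(2)] = 1/2
Sum: 6·(1/2) + 12·(1/2) = 9

9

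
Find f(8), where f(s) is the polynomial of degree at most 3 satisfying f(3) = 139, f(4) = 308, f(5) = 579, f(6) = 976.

2244

Evaluate each Lagrange basis at s = 8:
L_0(8) = (4)·(3)·(2)/[(-1)·(-2)·(-3)] = -4
L_1(8) = (5)·(3)·(2)/[(1)·(-1)·(-2)] = 15
L_2(8) = (5)·(4)·(2)/[(2)·(1)·(-1)] = -20
L_3(8) = (5)·(4)·(3)/[(3)·(2)·(1)] = 10
Sum: 139·(-4) + 308·(15) + 579·(-20) + 976·(10) = 2244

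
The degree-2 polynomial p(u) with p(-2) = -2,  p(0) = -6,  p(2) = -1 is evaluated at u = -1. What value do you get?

-41/8

Evaluate each Lagrange basis at u = -1:
L_0(-1) = (-1)·(-3)/[(-2)·(-4)] = 3/8
L_1(-1) = (1)·(-3)/[(2)·(-2)] = 3/4
L_2(-1) = (1)·(-1)/[(4)·(2)] = -1/8
Sum: (-2)·(3/8) + (-6)·(3/4) + (-1)·(-1/8) = -41/8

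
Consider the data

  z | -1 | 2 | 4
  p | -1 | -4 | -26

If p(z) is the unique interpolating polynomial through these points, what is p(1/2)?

Evaluate each Lagrange basis at z = 1/2:
L_0(1/2) = (-3/2)·(-7/2)/[(-3)·(-5)] = 7/20
L_1(1/2) = (3/2)·(-7/2)/[(3)·(-2)] = 7/8
L_2(1/2) = (3/2)·(-3/2)/[(5)·(2)] = -9/40
Sum: (-1)·(7/20) + (-4)·(7/8) + (-26)·(-9/40) = 2

2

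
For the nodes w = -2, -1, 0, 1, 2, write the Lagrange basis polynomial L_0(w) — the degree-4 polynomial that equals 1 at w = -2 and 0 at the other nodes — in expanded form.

L_0(w) = (1/24)w^4 - (1/12)w^3 - (1/24)w^2 + (1/12)w

L_0(w) = (w + 1)w(w - 1)(w - 2) / [(-1)·(-2)·(-3)·(-4)]
       = (w^4 - 2w^3 - w^2 + 2w) / (24)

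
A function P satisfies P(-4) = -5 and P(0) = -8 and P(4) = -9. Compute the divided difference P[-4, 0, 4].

1/16

P[-4,0] = (-8 - (-5)) / (0 - (-4)) = -3/4
P[0,4] = (-9 - (-8)) / (4 - 0) = -1/4
P[-4,0,4] = (-1/4 - (-3/4)) / (4 - (-4)) = 1/16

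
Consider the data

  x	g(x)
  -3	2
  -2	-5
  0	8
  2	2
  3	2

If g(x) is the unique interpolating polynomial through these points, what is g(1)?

37/5

L_0(1) = (3)·(1)·(-1)·(-2)/[(-1)·(-3)·(-5)·(-6)] = 1/15
L_1(1) = (4)·(1)·(-1)·(-2)/[(1)·(-2)·(-4)·(-5)] = -1/5
L_2(1) = (4)·(3)·(-1)·(-2)/[(3)·(2)·(-2)·(-3)] = 2/3
L_3(1) = (4)·(3)·(1)·(-2)/[(5)·(4)·(2)·(-1)] = 3/5
L_4(1) = (4)·(3)·(1)·(-1)/[(6)·(5)·(3)·(1)] = -2/15
Sum: 2·(1/15) + (-5)·(-1/5) + 8·(2/3) + 2·(3/5) + 2·(-2/15) = 37/5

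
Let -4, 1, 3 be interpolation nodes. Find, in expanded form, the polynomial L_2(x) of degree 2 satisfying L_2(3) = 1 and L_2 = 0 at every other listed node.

L_2(x) = (1/14)x^2 + (3/14)x - 2/7

L_2(x) = (x + 4)(x - 1) / [(7)·(2)]
       = (x^2 + 3x - 4) / (14)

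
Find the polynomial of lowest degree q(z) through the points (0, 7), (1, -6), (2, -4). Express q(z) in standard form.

q(z) = (15/2)z^2 - (41/2)z + 7

Build the Lagrange basis polynomials:
L_0(z) = (z - 1)(z - 2) / [2] = (1/2)z^2 - (3/2)z + 1
L_1(z) = z(z - 2) / [-1] = -z^2 + 2z
L_2(z) = z(z - 1) / [2] = (1/2)z^2 - (1/2)z
q(z) = 7·L_0 + (-6)·L_1 + (-4)·L_2
  7·L_0(z) = (7/2)z^2 - (21/2)z + 7
  (-6)·L_1(z) = 6z^2 - 12z
  (-4)·L_2(z) = -2z^2 + 2z
Adding term by term: (15/2)z^2 - (41/2)z + 7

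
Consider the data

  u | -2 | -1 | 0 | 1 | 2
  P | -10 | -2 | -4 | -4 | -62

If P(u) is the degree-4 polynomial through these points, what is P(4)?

L_0(4) = (5)·(4)·(3)·(2)/[(-1)·(-2)·(-3)·(-4)] = 5
L_1(4) = (6)·(4)·(3)·(2)/[(1)·(-1)·(-2)·(-3)] = -24
L_2(4) = (6)·(5)·(3)·(2)/[(2)·(1)·(-1)·(-2)] = 45
L_3(4) = (6)·(5)·(4)·(2)/[(3)·(2)·(1)·(-1)] = -40
L_4(4) = (6)·(5)·(4)·(3)/[(4)·(3)·(2)·(1)] = 15
Sum: (-10)·(5) + (-2)·(-24) + (-4)·(45) + (-4)·(-40) + (-62)·(15) = -952

-952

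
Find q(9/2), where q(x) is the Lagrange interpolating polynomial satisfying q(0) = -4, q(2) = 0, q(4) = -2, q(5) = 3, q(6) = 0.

79/128

L_0(9/2) = (5/2)·(1/2)·(-1/2)·(-3/2)/[(-2)·(-4)·(-5)·(-6)] = 1/256
L_1(9/2) = (9/2)·(1/2)·(-1/2)·(-3/2)/[(2)·(-2)·(-3)·(-4)] = -9/256
L_2(9/2) = (9/2)·(5/2)·(-1/2)·(-3/2)/[(4)·(2)·(-1)·(-2)] = 135/256
L_3(9/2) = (9/2)·(5/2)·(1/2)·(-3/2)/[(5)·(3)·(1)·(-1)] = 9/16
L_4(9/2) = (9/2)·(5/2)·(1/2)·(-1/2)/[(6)·(4)·(2)·(1)] = -15/256
Sum: (-4)·(1/256) + 0 + (-2)·(135/256) + 3·(9/16) + 0 = 79/128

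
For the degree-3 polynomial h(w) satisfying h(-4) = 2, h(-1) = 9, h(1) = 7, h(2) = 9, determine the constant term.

Build the Lagrange basis polynomials:
L_0(w) = (w + 1)(w - 1)(w - 2) / [-90] = -(1/90)w^3 + (1/45)w^2 + (1/90)w - 1/45
L_1(w) = (w + 4)(w - 1)(w - 2) / [18] = (1/18)w^3 + (1/18)w^2 - (5/9)w + 4/9
L_2(w) = (w + 4)(w + 1)(w - 2) / [-10] = -(1/10)w^3 - (3/10)w^2 + (3/5)w + 4/5
L_3(w) = (w + 4)(w + 1)(w - 1) / [18] = (1/18)w^3 + (2/9)w^2 - (1/18)w - 2/9
h(w) = 2·L_0 + 9·L_1 + 7·L_2 + 9·L_3
Only the constant term is needed; take it from each L_i and combine:
2·(-1/45) + 9·(4/9) + 7·(4/5) + 9·(-2/9) = 68/9

68/9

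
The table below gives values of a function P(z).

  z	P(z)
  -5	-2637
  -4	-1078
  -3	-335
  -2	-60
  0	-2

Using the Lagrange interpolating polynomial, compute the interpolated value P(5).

Evaluate each Lagrange basis at z = 5:
L_0(5) = (9)·(8)·(7)·(5)/[(-1)·(-2)·(-3)·(-5)] = 84
L_1(5) = (10)·(8)·(7)·(5)/[(1)·(-1)·(-2)·(-4)] = -350
L_2(5) = (10)·(9)·(7)·(5)/[(2)·(1)·(-1)·(-3)] = 525
L_3(5) = (10)·(9)·(8)·(5)/[(3)·(2)·(1)·(-2)] = -300
L_4(5) = (10)·(9)·(8)·(7)/[(5)·(4)·(3)·(2)] = 42
Sum: (-2637)·(84) + (-1078)·(-350) + (-335)·(525) + (-60)·(-300) + (-2)·(42) = -2167

-2167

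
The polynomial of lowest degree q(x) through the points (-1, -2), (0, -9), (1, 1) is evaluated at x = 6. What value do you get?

Using Newton's divided-difference form:
q[-1,0] = (-9 - (-2)) / (0 - (-1)) = -7
q[0,1] = (1 - (-9)) / (1 - 0) = 10
q[-1,0,1] = (10 - (-7)) / (1 - (-1)) = 17/2
q(6) = -2 + (-7)·(7) + (17/2)·(7)·(6) = 306

306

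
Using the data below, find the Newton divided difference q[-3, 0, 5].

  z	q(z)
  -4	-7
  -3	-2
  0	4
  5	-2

q[-3,0] = (4 - (-2)) / (0 - (-3)) = 2
q[0,5] = (-2 - 4) / (5 - 0) = -6/5
q[-3,0,5] = (-6/5 - 2) / (5 - (-3)) = -2/5

-2/5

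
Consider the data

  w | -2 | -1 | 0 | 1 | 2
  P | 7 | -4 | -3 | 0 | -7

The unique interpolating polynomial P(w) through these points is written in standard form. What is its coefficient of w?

23/6

Build the Lagrange basis polynomials:
L_0(w) = (w + 1)w(w - 1)(w - 2) / [24] = (1/24)w^4 - (1/12)w^3 - (1/24)w^2 + (1/12)w
L_1(w) = (w + 2)w(w - 1)(w - 2) / [-6] = -(1/6)w^4 + (1/6)w^3 + (2/3)w^2 - (2/3)w
L_2(w) = (w + 2)(w + 1)(w - 1)(w - 2) / [4] = (1/4)w^4 - (5/4)w^2 + 1
L_3(w) = (w + 2)(w + 1)w(w - 2) / [-6] = -(1/6)w^4 - (1/6)w^3 + (2/3)w^2 + (2/3)w
L_4(w) = (w + 2)(w + 1)w(w - 1) / [24] = (1/24)w^4 + (1/12)w^3 - (1/24)w^2 - (1/12)w
P(w) = 7·L_0 + (-4)·L_1 + (-3)·L_2 + 0·L_3 + (-7)·L_4
Only the coefficient of w is needed; take it from each L_i and combine:
7·(1/12) + (-4)·(-2/3) + (-3)·(0) + 0·(2/3) + (-7)·(-1/12) = 23/6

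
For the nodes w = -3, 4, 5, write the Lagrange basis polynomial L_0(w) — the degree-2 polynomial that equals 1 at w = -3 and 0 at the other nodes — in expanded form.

L_0(w) = (w - 4)(w - 5) / [(-7)·(-8)]
       = (w^2 - 9w + 20) / (56)

L_0(w) = (1/56)w^2 - (9/56)w + 5/14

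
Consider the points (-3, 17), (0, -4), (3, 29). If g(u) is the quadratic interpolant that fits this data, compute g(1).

L_0(1) = (1)·(-2)/[(-3)·(-6)] = -1/9
L_1(1) = (4)·(-2)/[(3)·(-3)] = 8/9
L_2(1) = (4)·(1)/[(6)·(3)] = 2/9
Sum: 17·(-1/9) + (-4)·(8/9) + 29·(2/9) = 1

1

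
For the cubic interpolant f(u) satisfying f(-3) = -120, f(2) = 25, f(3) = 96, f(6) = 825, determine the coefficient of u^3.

The leading coefficient equals the top divided difference f[-3,2,3,6].
f[-3,2] = (25 - (-120)) / (2 - (-3)) = 29
f[2,3] = (96 - 25) / (3 - 2) = 71
f[3,6] = (825 - 96) / (6 - 3) = 243
f[-3,2,3] = (71 - 29) / (3 - (-3)) = 7
f[2,3,6] = (243 - 71) / (6 - 2) = 43
f[-3,2,3,6] = (43 - 7) / (6 - (-3)) = 4

4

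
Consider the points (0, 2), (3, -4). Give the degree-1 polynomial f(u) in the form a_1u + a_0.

f(u) = -2u + 2

Build the Lagrange basis polynomials:
L_0(u) = (u - 3) / [-3] = -(1/3)u + 1
L_1(u) = u / [3] = (1/3)u
f(u) = 2·L_0 + (-4)·L_1
  2·L_0(u) = -(2/3)u + 2
  (-4)·L_1(u) = -(4/3)u
Adding term by term: -2u + 2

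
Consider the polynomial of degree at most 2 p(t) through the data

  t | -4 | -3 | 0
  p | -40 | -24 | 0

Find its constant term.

Build the Lagrange basis polynomials:
L_0(t) = (t + 3)t / [4] = (1/4)t^2 + (3/4)t
L_1(t) = (t + 4)t / [-3] = -(1/3)t^2 - (4/3)t
L_2(t) = (t + 4)(t + 3) / [12] = (1/12)t^2 + (7/12)t + 1
p(t) = (-40)·L_0 + (-24)·L_1 + 0·L_2
Only the constant term is needed; take it from each L_i and combine:
(-40)·(0) + (-24)·(0) + 0·(1) = 0

0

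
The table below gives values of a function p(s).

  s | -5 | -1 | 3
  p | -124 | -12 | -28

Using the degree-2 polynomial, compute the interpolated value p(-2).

-28

Evaluate each Lagrange basis at s = -2:
L_0(-2) = (-1)·(-5)/[(-4)·(-8)] = 5/32
L_1(-2) = (3)·(-5)/[(4)·(-4)] = 15/16
L_2(-2) = (3)·(-1)/[(8)·(4)] = -3/32
Sum: (-124)·(5/32) + (-12)·(15/16) + (-28)·(-3/32) = -28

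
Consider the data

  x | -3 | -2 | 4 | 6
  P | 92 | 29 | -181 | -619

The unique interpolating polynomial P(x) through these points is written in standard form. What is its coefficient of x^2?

1

L_0(x) = (x + 2)(x - 4)(x - 6) / [-63] = -(1/63)x^3 + (8/63)x^2 - (4/63)x - 16/21
L_1(x) = (x + 3)(x - 4)(x - 6) / [48] = (1/48)x^3 - (7/48)x^2 - (1/8)x + 3/2
L_2(x) = (x + 3)(x + 2)(x - 6) / [-84] = -(1/84)x^3 + (1/84)x^2 + (2/7)x + 3/7
L_3(x) = (x + 3)(x + 2)(x - 4) / [144] = (1/144)x^3 + (1/144)x^2 - (7/72)x - 1/6
P(x) = 92·L_0 + 29·L_1 + (-181)·L_2 + (-619)·L_3
Only the coefficient of x^2 is needed; take it from each L_i and combine:
92·(8/63) + 29·(-7/48) + (-181)·(1/84) + (-619)·(1/144) = 1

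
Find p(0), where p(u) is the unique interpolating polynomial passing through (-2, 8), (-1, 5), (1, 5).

Evaluate each Lagrange basis at u = 0:
L_0(0) = (1)·(-1)/[(-1)·(-3)] = -1/3
L_1(0) = (2)·(-1)/[(1)·(-2)] = 1
L_2(0) = (2)·(1)/[(3)·(2)] = 1/3
Sum: 8·(-1/3) + 5·(1) + 5·(1/3) = 4

4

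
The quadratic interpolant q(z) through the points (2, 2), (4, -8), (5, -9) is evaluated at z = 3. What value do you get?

-13/3

Evaluate each Lagrange basis at z = 3:
L_0(3) = (-1)·(-2)/[(-2)·(-3)] = 1/3
L_1(3) = (1)·(-2)/[(2)·(-1)] = 1
L_2(3) = (1)·(-1)/[(3)·(1)] = -1/3
Sum: 2·(1/3) + (-8)·(1) + (-9)·(-1/3) = -13/3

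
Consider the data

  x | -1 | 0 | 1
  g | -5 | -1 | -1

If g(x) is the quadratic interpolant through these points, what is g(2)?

L_0(2) = (2)·(1)/[(-1)·(-2)] = 1
L_1(2) = (3)·(1)/[(1)·(-1)] = -3
L_2(2) = (3)·(2)/[(2)·(1)] = 3
Sum: (-5)·(1) + (-1)·(-3) + (-1)·(3) = -5

-5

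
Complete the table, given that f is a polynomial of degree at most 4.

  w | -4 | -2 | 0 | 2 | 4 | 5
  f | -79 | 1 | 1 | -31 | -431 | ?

-979

The 5 known values determine f uniquely (degree ≤ 4).
L_0(5) = (7)·(5)·(3)·(1)/[(-2)·(-4)·(-6)·(-8)] = 35/128
L_1(5) = (9)·(5)·(3)·(1)/[(2)·(-2)·(-4)·(-6)] = -45/32
L_2(5) = (9)·(7)·(3)·(1)/[(4)·(2)·(-2)·(-4)] = 189/64
L_3(5) = (9)·(7)·(5)·(1)/[(6)·(4)·(2)·(-2)] = -105/32
L_4(5) = (9)·(7)·(5)·(3)/[(8)·(6)·(4)·(2)] = 315/128
Sum: (-79)·(35/128) + 1·(-45/32) + 1·(189/64) + (-31)·(-105/32) + (-431)·(315/128) = -979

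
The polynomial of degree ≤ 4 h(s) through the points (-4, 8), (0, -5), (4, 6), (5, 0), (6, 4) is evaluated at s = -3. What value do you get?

L_0(-3) = (-3)·(-7)·(-8)·(-9)/[(-4)·(-8)·(-9)·(-10)] = 21/40
L_1(-3) = (1)·(-7)·(-8)·(-9)/[(4)·(-4)·(-5)·(-6)] = 21/20
L_2(-3) = (1)·(-3)·(-8)·(-9)/[(8)·(4)·(-1)·(-2)] = -27/8
L_3(-3) = (1)·(-3)·(-7)·(-9)/[(9)·(5)·(1)·(-1)] = 21/5
L_4(-3) = (1)·(-3)·(-7)·(-8)/[(10)·(6)·(2)·(1)] = -7/5
Sum: 8·(21/40) + (-5)·(21/20) + 6·(-27/8) + 0 + 4·(-7/5) = -269/10

-269/10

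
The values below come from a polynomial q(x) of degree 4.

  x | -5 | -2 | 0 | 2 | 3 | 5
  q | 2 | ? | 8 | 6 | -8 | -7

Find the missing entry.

The 5 known values determine q uniquely (degree ≤ 4).
Evaluate each Lagrange basis at x = -2:
L_0(-2) = (-2)·(-4)·(-5)·(-7)/[(-5)·(-7)·(-8)·(-10)] = 1/10
L_1(-2) = (3)·(-4)·(-5)·(-7)/[(5)·(-2)·(-3)·(-5)] = 14/5
L_2(-2) = (3)·(-2)·(-5)·(-7)/[(7)·(2)·(-1)·(-3)] = -5
L_3(-2) = (3)·(-2)·(-4)·(-7)/[(8)·(3)·(1)·(-2)] = 7/2
L_4(-2) = (3)·(-2)·(-4)·(-5)/[(10)·(5)·(3)·(2)] = -2/5
Sum: 2·(1/10) + 8·(14/5) + 6·(-5) + (-8)·(7/2) + (-7)·(-2/5) = -163/5

-163/5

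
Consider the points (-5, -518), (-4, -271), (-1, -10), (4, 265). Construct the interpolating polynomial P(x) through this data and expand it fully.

P(x) = 4x^3 + 3x - 3

L_0(x) = (x + 4)(x + 1)(x - 4) / [-36] = -(1/36)x^3 - (1/36)x^2 + (4/9)x + 4/9
L_1(x) = (x + 5)(x + 1)(x - 4) / [24] = (1/24)x^3 + (1/12)x^2 - (19/24)x - 5/6
L_2(x) = (x + 5)(x + 4)(x - 4) / [-60] = -(1/60)x^3 - (1/12)x^2 + (4/15)x + 4/3
L_3(x) = (x + 5)(x + 4)(x + 1) / [360] = (1/360)x^3 + (1/36)x^2 + (29/360)x + 1/18
P(x) = (-518)·L_0 + (-271)·L_1 + (-10)·L_2 + 265·L_3
  (-518)·L_0(x) = (259/18)x^3 + (259/18)x^2 - (2072/9)x - 2072/9
  (-271)·L_1(x) = -(271/24)x^3 - (271/12)x^2 + (5149/24)x + 1355/6
  (-10)·L_2(x) = (1/6)x^3 + (5/6)x^2 - (8/3)x - 40/3
  265·L_3(x) = (53/72)x^3 + (265/36)x^2 + (1537/72)x + 265/18
Adding term by term: 4x^3 + 3x - 3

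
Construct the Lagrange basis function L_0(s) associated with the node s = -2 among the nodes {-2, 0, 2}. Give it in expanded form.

L_0(s) = (1/8)s^2 - (1/4)s

L_0(s) = s(s - 2) / [(-2)·(-4)]
       = (s^2 - 2s) / (8)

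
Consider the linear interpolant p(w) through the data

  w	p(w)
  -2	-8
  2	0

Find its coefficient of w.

L_0(w) = (w - 2) / [-4] = -(1/4)w + 1/2
L_1(w) = (w + 2) / [4] = (1/4)w + 1/2
p(w) = (-8)·L_0 + 0·L_1
Only the coefficient of w is needed; take it from each L_i and combine:
(-8)·(-1/4) + 0·(1/4) = 2

2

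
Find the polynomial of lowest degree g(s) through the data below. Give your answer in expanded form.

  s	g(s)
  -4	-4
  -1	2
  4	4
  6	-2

g(s) = -(1/35)s^3 - (8/35)s^2 + (51/35)s + 128/35

Newton's divided differences:
g[-4,-1] = (2 - (-4)) / (-1 - (-4)) = 2
g[-1,4] = (4 - 2) / (4 - (-1)) = 2/5
g[4,6] = (-2 - 4) / (6 - 4) = -3
g[-4,-1,4] = (2/5 - 2) / (4 - (-4)) = -1/5
g[-1,4,6] = (-3 - 2/5) / (6 - (-1)) = -17/35
g[-4,-1,4,6] = (-17/35 - (-1/5)) / (6 - (-4)) = -1/35
g(s) = -4 + 2·(s + 4) + (-1/5)·(s + 4)(s + 1) + (-1/35)·(s + 4)(s + 1)(s - 4)
Expanding: g(s) = -(1/35)s^3 - (8/35)s^2 + (51/35)s + 128/35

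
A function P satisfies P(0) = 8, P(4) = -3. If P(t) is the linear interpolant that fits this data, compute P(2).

5/2

L_0(2) = (-2)/[(-4)] = 1/2
L_1(2) = (2)/[(4)] = 1/2
Sum: 8·(1/2) + (-3)·(1/2) = 5/2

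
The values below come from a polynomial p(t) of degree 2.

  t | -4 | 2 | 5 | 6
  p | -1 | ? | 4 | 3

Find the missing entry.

The 3 known values determine p uniquely (degree ≤ 2).
Evaluate each Lagrange basis at t = 2:
L_0(2) = (-3)·(-4)/[(-9)·(-10)] = 2/15
L_1(2) = (6)·(-4)/[(9)·(-1)] = 8/3
L_2(2) = (6)·(-3)/[(10)·(1)] = -9/5
Sum: (-1)·(2/15) + 4·(8/3) + 3·(-9/5) = 77/15

77/15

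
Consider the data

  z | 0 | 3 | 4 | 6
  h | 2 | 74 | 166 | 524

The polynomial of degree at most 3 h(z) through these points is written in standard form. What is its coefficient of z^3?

2

Build the Lagrange basis polynomials:
L_0(z) = (z - 3)(z - 4)(z - 6) / [-72] = -(1/72)z^3 + (13/72)z^2 - (3/4)z + 1
L_1(z) = z(z - 4)(z - 6) / [9] = (1/9)z^3 - (10/9)z^2 + (8/3)z
L_2(z) = z(z - 3)(z - 6) / [-8] = -(1/8)z^3 + (9/8)z^2 - (9/4)z
L_3(z) = z(z - 3)(z - 4) / [36] = (1/36)z^3 - (7/36)z^2 + (1/3)z
h(z) = 2·L_0 + 74·L_1 + 166·L_2 + 524·L_3
Only the coefficient of z^3 is needed; take it from each L_i and combine:
2·(-1/72) + 74·(1/9) + 166·(-1/8) + 524·(1/36) = 2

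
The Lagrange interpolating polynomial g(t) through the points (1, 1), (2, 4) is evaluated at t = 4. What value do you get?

Evaluate each Lagrange basis at t = 4:
L_0(4) = (2)/[(-1)] = -2
L_1(4) = (3)/[(1)] = 3
Sum: 1·(-2) + 4·(3) = 10

10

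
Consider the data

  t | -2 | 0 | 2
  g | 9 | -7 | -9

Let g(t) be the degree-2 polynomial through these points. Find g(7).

189/4

Evaluate each Lagrange basis at t = 7:
L_0(7) = (7)·(5)/[(-2)·(-4)] = 35/8
L_1(7) = (9)·(5)/[(2)·(-2)] = -45/4
L_2(7) = (9)·(7)/[(4)·(2)] = 63/8
Sum: 9·(35/8) + (-7)·(-45/4) + (-9)·(63/8) = 189/4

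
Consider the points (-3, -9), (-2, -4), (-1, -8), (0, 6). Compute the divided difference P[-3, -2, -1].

-9/2

P[-3,-2] = (-4 - (-9)) / (-2 - (-3)) = 5
P[-2,-1] = (-8 - (-4)) / (-1 - (-2)) = -4
P[-3,-2,-1] = (-4 - 5) / (-1 - (-3)) = -9/2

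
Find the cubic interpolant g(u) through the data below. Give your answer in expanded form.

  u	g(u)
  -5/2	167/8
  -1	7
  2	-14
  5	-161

L_0(u) = (u + 1)(u - 2)(u - 5) / [-405/8] = -(8/405)u^3 + (16/135)u^2 - (8/135)u - 16/81
L_1(u) = (u + 5/2)(u - 2)(u - 5) / [27] = (1/27)u^3 - (1/6)u^2 - (5/18)u + 25/27
L_2(u) = (u + 5/2)(u + 1)(u - 5) / [-81/2] = -(2/81)u^3 + (1/27)u^2 + (10/27)u + 25/81
L_3(u) = (u + 5/2)(u + 1)(u - 2) / [135] = (1/135)u^3 + (1/90)u^2 - (1/30)u - 1/27
g(u) = (167/8)·L_0 + 7·L_1 + (-14)·L_2 + (-161)·L_3
  (167/8)·L_0(u) = -(167/405)u^3 + (334/135)u^2 - (167/135)u - 334/81
  7·L_1(u) = (7/27)u^3 - (7/6)u^2 - (35/18)u + 175/27
  (-14)·L_2(u) = (28/81)u^3 - (14/27)u^2 - (140/27)u - 350/81
  (-161)·L_3(u) = -(161/135)u^3 - (161/90)u^2 + (161/30)u + 161/27
Adding term by term: -u^3 - u^2 - 3u + 4

g(u) = -u^3 - u^2 - 3u + 4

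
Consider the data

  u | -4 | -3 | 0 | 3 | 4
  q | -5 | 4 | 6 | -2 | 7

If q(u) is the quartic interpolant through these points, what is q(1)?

55/42

Using Newton's divided-difference form:
q[-4,-3] = (4 - (-5)) / (-3 - (-4)) = 9
q[-3,0] = (6 - 4) / (0 - (-3)) = 2/3
q[0,3] = (-2 - 6) / (3 - 0) = -8/3
q[3,4] = (7 - (-2)) / (4 - 3) = 9
q[-4,-3,0] = (2/3 - 9) / (0 - (-4)) = -25/12
q[-3,0,3] = (-8/3 - 2/3) / (3 - (-3)) = -5/9
q[0,3,4] = (9 - (-8/3)) / (4 - 0) = 35/12
q[-4,-3,0,3] = (-5/9 - (-25/12)) / (3 - (-4)) = 55/252
q[-3,0,3,4] = (35/12 - (-5/9)) / (4 - (-3)) = 125/252
q[-4,-3,0,3,4] = (125/252 - 55/252) / (4 - (-4)) = 5/144
q(1) = -5 + 9·(5) + (-25/12)·(5)·(4) + (55/252)·(5)·(4)·(1) + (5/144)·(5)·(4)·(1)·(-2) = 55/42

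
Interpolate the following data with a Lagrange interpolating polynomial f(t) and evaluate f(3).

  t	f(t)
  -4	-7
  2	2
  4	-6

-21/16

L_0(3) = (1)·(-1)/[(-6)·(-8)] = -1/48
L_1(3) = (7)·(-1)/[(6)·(-2)] = 7/12
L_2(3) = (7)·(1)/[(8)·(2)] = 7/16
Sum: (-7)·(-1/48) + 2·(7/12) + (-6)·(7/16) = -21/16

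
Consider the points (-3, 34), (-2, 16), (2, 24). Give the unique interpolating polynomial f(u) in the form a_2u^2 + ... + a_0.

f(u) = 4u^2 + 2u + 4

Build the Lagrange basis polynomials:
L_0(u) = (u + 2)(u - 2) / [5] = (1/5)u^2 - 4/5
L_1(u) = (u + 3)(u - 2) / [-4] = -(1/4)u^2 - (1/4)u + 3/2
L_2(u) = (u + 3)(u + 2) / [20] = (1/20)u^2 + (1/4)u + 3/10
f(u) = 34·L_0 + 16·L_1 + 24·L_2
  34·L_0(u) = (34/5)u^2 - 136/5
  16·L_1(u) = -4u^2 - 4u + 24
  24·L_2(u) = (6/5)u^2 + 6u + 36/5
Adding term by term: 4u^2 + 2u + 4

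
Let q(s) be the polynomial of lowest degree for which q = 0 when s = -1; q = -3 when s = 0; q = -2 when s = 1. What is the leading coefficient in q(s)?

2

L_0(s) = s(s - 1) / [2] = (1/2)s^2 - (1/2)s
L_1(s) = (s + 1)(s - 1) / [-1] = -s^2 + 1
L_2(s) = (s + 1)s / [2] = (1/2)s^2 + (1/2)s
q(s) = 0·L_0 + (-3)·L_1 + (-2)·L_2
Only the coefficient of s^2 is needed; take it from each L_i and combine:
0·(1/2) + (-3)·(-1) + (-2)·(1/2) = 2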